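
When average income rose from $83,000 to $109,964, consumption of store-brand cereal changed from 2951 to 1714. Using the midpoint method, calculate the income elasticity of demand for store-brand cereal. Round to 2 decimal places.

%ΔQ = (1714 − 2951)/[(2951+1714)/2] = -1237/2332.5 ≈ -0.5303.
%ΔM = (109,964 − 83,000)/[(83,000+109,964)/2] = 26964/96482 ≈ 0.2795.
E_I = %ΔQ/%ΔM ≈ -1.90.
E_I < 0: inferior good.

-1.90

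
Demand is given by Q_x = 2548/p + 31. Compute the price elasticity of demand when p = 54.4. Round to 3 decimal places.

At p = 54.4, Q_x = 77.8382.
dQ_x/dp = −2548/p² = −0.861.
Point elasticity E = (dQ_x/dp)·(p/Q_x) = -0.861 × 54.4/77.8382 ≈ -0.602.
|E| < 1, so demand is inelastic at this price.

-0.602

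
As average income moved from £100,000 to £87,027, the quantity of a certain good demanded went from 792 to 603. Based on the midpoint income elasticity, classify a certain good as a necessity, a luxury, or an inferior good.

luxury

%ΔQ = (603 − 792)/[(792+603)/2] = -189/697.5 ≈ -0.2710.
%ΔM = (87,027 − 100,000)/[(100,000+87,027)/2] = -12973/93513.5 ≈ -0.1387.
E_I = %ΔQ/%ΔM ≈ 1.953.
E_I > 1: normal good (luxury).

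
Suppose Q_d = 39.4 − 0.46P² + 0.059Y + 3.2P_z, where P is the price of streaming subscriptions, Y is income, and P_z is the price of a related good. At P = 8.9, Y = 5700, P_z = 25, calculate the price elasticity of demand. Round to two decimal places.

-0.17

Q_d = 39.4 − 0.46(8.9)² + 0.059(5700) + 3.2(25) = 39.4 − 36.4366 + 336.3 + 80 = 419.2634.
∂Q_d/∂P = −2·0.46·P = -8.188, so E_p = -8.188·(8.9/419.2634) ≈ -0.17.
|E_p| < 1: demand is inelastic.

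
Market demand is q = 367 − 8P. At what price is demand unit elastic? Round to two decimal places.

For linear demand q = a − bP, E = −bP/(a − bP). |E| = 1 ⇒ bP = a − bP ⇒ P = a/(2b).
P = 367/(2·8) ≈ 22.94.

22.94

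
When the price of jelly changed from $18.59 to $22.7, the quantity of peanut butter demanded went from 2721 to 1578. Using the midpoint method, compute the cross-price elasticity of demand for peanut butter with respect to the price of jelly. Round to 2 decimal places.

%ΔQ_x = (1578 − 2721)/[(2721+1578)/2] = -1143/2149.5 ≈ -0.5318.
%ΔP_y = (22.7 − 18.59)/[(18.59+22.7)/2] ≈ 0.1991.
E_xy = -0.5318/0.1991 ≈ -2.67.
E_xy < 0, so peanut butter and jelly are complements.

-2.67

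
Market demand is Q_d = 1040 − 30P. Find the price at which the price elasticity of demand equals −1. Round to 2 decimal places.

17.33

For linear demand Q_d = a − bP, E = −bP/(a − bP). |E| = 1 ⇒ bP = a − bP ⇒ P = a/(2b).
P = 1040/(2·30) ≈ 17.33.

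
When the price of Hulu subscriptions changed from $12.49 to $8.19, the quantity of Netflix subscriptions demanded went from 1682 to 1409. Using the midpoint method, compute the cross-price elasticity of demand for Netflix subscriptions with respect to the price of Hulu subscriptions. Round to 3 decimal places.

%ΔQ_x = (1409 − 1682)/[(1682+1409)/2] = -273/1545.5 ≈ -0.1766.
%ΔP_y = (8.19 − 12.49)/[(12.49+8.19)/2] ≈ -0.4159.
E_xy = -0.1766/-0.4159 ≈ 0.425.
E_xy > 0, so Netflix subscriptions and Hulu subscriptions are substitutes.

0.425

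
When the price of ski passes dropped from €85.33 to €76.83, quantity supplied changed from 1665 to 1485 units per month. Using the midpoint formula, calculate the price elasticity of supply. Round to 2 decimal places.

1.09

%Δq = (1485 − 1665)/[(1665 + 1485)/2] = -180/1575 ≈ -0.1143.
%ΔP = (76.83 − 85.33)/[(85.33 + 76.83)/2] = -8.5/81.08 ≈ -0.1048.
Arc elasticity E = %Δq/%ΔP ≈ -0.1143/-0.1048 ≈ 1.09.
|E| > 1: supply is elastic over this range.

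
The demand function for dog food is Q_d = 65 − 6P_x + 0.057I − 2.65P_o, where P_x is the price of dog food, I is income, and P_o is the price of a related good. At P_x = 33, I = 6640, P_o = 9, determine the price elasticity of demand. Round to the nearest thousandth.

-0.893

Q_d = 65 − 6(33) + 0.057(6640) − 2.65(9) = 65 − 198 + 378.48 − 23.85 = 221.63.
∂Q_d/∂P_x = −6, so E_p = (−6)·(33/221.63) ≈ -0.893.
|E_p| < 1: demand is inelastic.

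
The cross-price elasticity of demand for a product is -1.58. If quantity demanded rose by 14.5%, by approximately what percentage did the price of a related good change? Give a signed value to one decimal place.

-9.2

%ΔQ ≈ E × %ΔP_y ⇒ %ΔP_y = %ΔQ / E = (14.5%)/(-1.58) ≈ -9.2%.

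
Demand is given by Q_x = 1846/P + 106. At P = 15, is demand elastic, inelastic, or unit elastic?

At P = 15, Q_x = 229.0667.
dQ_x/dP = −1846/P² = −8.2044.
Point elasticity E = (dQ_x/dP)·(P/Q_x) = -8.2044 × 15/229.0667 ≈ -0.537.
|E| ≈ 0.537 < 1, so demand is inelastic.

inelastic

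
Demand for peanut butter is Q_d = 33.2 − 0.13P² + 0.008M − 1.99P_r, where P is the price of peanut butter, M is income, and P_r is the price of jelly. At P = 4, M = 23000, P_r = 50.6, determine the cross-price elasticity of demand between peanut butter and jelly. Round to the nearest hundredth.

Q_d = 33.2 − 0.13(4)² + 0.008(23000) − 1.99(50.6) = 33.2 − 2.08 + 184 − 100.694 = 114.426.
∂Q_d/∂P_r = −1.99, so E_xy = -1.99·(50.6/114.426) ≈ -0.88.
E_xy < 0: the goods are complements.

-0.88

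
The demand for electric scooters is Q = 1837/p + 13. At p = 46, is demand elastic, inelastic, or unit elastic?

inelastic

At p = 46, Q = 52.9348.
dQ/dp = −1837/p² = −0.8681.
Point elasticity E = (dQ/dp)·(p/Q) = -0.8681 × 46/52.9348 ≈ -0.754.
|E| ≈ 0.754 < 1, so demand is inelastic.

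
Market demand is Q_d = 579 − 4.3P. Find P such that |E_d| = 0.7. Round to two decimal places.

55.44

Set −bP/(a − bP) = −0.7 ⇒ bP = 0.7(a − bP) ⇒ bP(1+0.7) = 0.7·a.
P = 0.7·579/(4.3·1.7) ≈ 55.44.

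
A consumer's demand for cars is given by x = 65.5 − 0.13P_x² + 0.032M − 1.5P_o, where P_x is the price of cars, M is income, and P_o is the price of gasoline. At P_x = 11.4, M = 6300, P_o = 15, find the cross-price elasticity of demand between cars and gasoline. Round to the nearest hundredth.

-0.10

Evaluating quantity at (P_x, M, P_o) gives x = 65.5 − 0.13(11.4)² + 0.032(6300) − 1.5(15) = 65.5 − 16.8948 + 201.6 − 22.5 = 227.7052.
∂x/∂P_o = −1.5, so E_xy = -1.5·(15/227.7052) ≈ -0.10.
E_xy < 0: the goods are complements.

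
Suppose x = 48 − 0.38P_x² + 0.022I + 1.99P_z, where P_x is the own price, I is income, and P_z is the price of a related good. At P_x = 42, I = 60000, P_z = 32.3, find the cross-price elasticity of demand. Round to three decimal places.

x = 48 − 0.38(42)² + 0.022(60000) + 1.99(32.3) = 48 − 670.32 + 1320 + 64.277 = 761.957.
∂x/∂P_z = +1.99, so E_xy = 1.99·(32.3/761.957) ≈ 0.084.
E_xy > 0: the goods are substitutes.

0.084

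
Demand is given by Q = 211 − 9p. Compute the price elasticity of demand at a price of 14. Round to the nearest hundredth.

-1.48

At p = 14, Q = 85.
dQ/dp = −9.
Point elasticity E = (dQ/dp)·(p/Q) = -9 × 14/85 ≈ -1.48.
|E| > 1, so demand is elastic at this price.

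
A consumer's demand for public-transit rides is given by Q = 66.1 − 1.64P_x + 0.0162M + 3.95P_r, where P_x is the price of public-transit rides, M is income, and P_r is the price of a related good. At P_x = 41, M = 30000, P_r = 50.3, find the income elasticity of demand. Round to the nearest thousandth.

Q = 66.1 − 1.64(41) + 0.0162(30000) + 3.95(50.3) = 66.1 − 67.24 + 486 + 198.685 = 683.545.
∂Q/∂M = +0.0162, so E_I = 0.0162·(30000/683.545) ≈ 0.711.
E_I ∈ (0,1): normal good (necessity).

0.711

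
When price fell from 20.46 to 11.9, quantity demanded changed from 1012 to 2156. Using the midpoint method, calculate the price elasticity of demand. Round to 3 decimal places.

-1.365

%ΔQ = (2156 − 1012)/[(1012 + 2156)/2] = 1144/1584 ≈ 0.7222.
%ΔP = (11.9 − 20.46)/[(20.46 + 11.9)/2] = -8.56/16.18 ≈ -0.5290.
Arc elasticity E = %ΔQ/%ΔP ≈ 0.7222/-0.5290 ≈ -1.365.
|E| > 1: demand is elastic over this range.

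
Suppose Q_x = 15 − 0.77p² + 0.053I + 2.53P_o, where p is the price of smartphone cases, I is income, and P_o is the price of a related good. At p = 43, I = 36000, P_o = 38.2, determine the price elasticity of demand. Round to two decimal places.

At the given point, Q_x = 15 − 0.77(43)² + 0.053(36000) + 2.53(38.2) = 15 − 1423.73 + 1908 + 96.646 = 595.916.
∂Q_x/∂p = −2·0.77·p = -66.22, so E_p = -66.22·(43/595.916) ≈ -4.78.
|E_p| > 1: demand is elastic.

-4.78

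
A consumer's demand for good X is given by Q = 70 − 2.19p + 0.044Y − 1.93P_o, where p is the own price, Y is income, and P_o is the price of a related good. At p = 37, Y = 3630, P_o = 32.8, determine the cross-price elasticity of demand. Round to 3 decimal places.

First evaluate Q: 70 − 2.19(37) + 0.044(3630) − 1.93(32.8) = 70 − 81.03 + 159.72 − 63.304 = 85.386.
∂Q/∂P_o = −1.93, so E_xy = -1.93·(32.8/85.386) ≈ -0.741.
E_xy < 0: the goods are complements.

-0.741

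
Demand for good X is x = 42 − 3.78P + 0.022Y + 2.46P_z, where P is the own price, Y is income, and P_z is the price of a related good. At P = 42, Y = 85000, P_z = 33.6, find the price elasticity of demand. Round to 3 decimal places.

-0.086

Substituting, x = 42 − 3.78(42) + 0.022(85000) + 2.46(33.6) = 42 − 158.76 + 1870 + 82.656 = 1835.896.
∂x/∂P = −3.78, so E_p = (−3.78)·(42/1835.896) ≈ -0.086.
|E_p| < 1: demand is inelastic.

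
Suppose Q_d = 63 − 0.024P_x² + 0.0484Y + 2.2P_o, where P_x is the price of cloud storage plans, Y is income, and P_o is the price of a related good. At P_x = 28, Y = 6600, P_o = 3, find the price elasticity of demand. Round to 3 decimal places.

-0.102

Q_d = 63 − 0.024(28)² + 0.0484(6600) + 2.2(3) = 63 − 18.816 + 319.44 + 6.6 = 370.224.
∂Q_d/∂P_x = −2·0.024·P_x = -1.344, so E_p = -1.344·(28/370.224) ≈ -0.102.
|E_p| < 1: demand is inelastic.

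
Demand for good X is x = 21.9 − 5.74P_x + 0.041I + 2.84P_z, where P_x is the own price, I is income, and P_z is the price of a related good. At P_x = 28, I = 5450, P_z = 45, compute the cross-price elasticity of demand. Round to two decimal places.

0.60

At the given point, x = 21.9 − 5.74(28) + 0.041(5450) + 2.84(45) = 21.9 − 160.72 + 223.45 + 127.8 = 212.43.
∂x/∂P_z = +2.84, so E_xy = 2.84·(45/212.43) ≈ 0.60.
E_xy > 0: the goods are substitutes.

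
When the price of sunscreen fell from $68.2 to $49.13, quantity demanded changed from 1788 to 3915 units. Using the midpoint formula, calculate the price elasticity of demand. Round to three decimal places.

-2.295

%Δq = (3915 − 1788)/[(1788 + 3915)/2] = 2127/2851.5 ≈ 0.7459.
%Δp = (49.13 − 68.2)/[(68.2 + 49.13)/2] = -19.07/58.665 ≈ -0.3251.
Arc elasticity E = %Δq/%Δp ≈ 0.7459/-0.3251 ≈ -2.295.
|E| > 1: demand is elastic over this range.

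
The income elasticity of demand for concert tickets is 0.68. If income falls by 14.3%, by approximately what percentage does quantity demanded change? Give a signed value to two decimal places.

%ΔQ ≈ E × %ΔI = (0.68) × (-14.3%) ≈ -9.72%.

-9.72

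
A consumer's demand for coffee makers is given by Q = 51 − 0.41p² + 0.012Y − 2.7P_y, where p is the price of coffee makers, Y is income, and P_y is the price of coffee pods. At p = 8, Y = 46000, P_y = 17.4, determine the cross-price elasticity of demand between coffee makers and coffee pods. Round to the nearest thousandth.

-0.089

Substituting, Q = 51 − 0.41(8)² + 0.012(46000) − 2.7(17.4) = 51 − 26.24 + 552 − 46.98 = 529.78.
∂Q/∂P_y = −2.7, so E_xy = -2.7·(17.4/529.78) ≈ -0.089.
E_xy < 0: the goods are complements.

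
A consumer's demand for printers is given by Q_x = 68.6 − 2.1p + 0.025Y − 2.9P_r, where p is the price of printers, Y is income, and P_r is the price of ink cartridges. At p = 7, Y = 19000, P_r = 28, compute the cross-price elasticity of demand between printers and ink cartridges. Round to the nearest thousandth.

At the given point, Q_x = 68.6 − 2.1(7) + 0.025(19000) − 2.9(28) = 68.6 − 14.7 + 475 − 81.2 = 447.7.
∂Q_x/∂P_r = −2.9, so E_xy = -2.9·(28/447.7) ≈ -0.181.
E_xy < 0: the goods are complements.

-0.181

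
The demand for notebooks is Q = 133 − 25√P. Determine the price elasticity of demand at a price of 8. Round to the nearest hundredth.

-0.57

At P = 8, Q = 62.2893.
dQ/dP = −25/(2√P) = −25/(2·2.8284).
Point elasticity E = (dQ/dP)·(P/Q) = -4.4194 × 8/62.2893 ≈ -0.57.
|E| < 1, so demand is inelastic at this price.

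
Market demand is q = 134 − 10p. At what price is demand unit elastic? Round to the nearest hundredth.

6.70

For linear demand q = a − bp, E = −bp/(a − bp). |E| = 1 ⇒ bp = a − bp ⇒ p = a/(2b).
p = 134/(2·10) = 6.70.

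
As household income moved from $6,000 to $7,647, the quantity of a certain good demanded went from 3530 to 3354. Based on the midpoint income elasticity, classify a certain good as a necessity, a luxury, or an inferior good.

inferior

%ΔQ = (3354 − 3530)/[(3530+3354)/2] = -176/3442 ≈ -0.0511.
%ΔY = (7,647 − 6,000)/[(6,000+7,647)/2] = 1647/6823.5 ≈ 0.2414.
E_I = %ΔQ/%ΔY ≈ -0.212.
E_I < 0: inferior good.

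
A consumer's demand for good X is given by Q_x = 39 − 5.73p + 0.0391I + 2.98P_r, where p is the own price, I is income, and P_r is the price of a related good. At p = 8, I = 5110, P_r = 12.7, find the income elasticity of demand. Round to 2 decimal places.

Evaluating quantity at (p, I, P_r) gives Q_x = 39 − 5.73(8) + 0.0391(5110) + 2.98(12.7) = 39 − 45.84 + 199.801 + 37.846 = 230.807.
∂Q_x/∂I = +0.0391, so E_I = 0.0391·(5110/230.807) ≈ 0.87.
E_I ∈ (0,1): normal good (necessity).

0.87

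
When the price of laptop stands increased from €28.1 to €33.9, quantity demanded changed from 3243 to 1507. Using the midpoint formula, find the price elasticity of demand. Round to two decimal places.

-3.91

%ΔQ = (1507 − 3243)/[(3243 + 1507)/2] = -1736/2375 ≈ -0.7309.
%ΔP = (33.9 − 28.1)/[(28.1 + 33.9)/2] = 5.8/31 ≈ 0.1871.
Arc elasticity E = %ΔQ/%ΔP ≈ -0.7309/0.1871 ≈ -3.91.
|E| > 1: demand is elastic over this range.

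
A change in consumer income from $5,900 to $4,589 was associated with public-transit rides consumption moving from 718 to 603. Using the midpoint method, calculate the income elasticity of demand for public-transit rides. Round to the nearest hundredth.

%ΔQ = (603 − 718)/[(718+603)/2] = -115/660.5 ≈ -0.1741.
%ΔI = (4,589 − 5,900)/[(5,900+4,589)/2] = -1311/5244.5 ≈ -0.2500.
E_I = %ΔQ/%ΔI ≈ 0.70.
E_I ∈ (0,1): normal good (necessity).

0.70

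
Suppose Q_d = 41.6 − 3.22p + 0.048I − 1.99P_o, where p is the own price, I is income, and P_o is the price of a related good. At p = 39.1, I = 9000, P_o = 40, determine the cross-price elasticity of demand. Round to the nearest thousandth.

Substituting, Q_d = 41.6 − 3.22(39.1) + 0.048(9000) − 1.99(40) = 41.6 − 125.902 + 432 − 79.6 = 268.098.
∂Q_d/∂P_o = −1.99, so E_xy = -1.99·(40/268.098) ≈ -0.297.
E_xy < 0: the goods are complements.

-0.297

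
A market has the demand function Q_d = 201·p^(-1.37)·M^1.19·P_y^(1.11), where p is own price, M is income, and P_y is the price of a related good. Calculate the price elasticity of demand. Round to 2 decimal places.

-1.37

For a Cobb–Douglas (constant-elasticity) form Q_d = A·p^α·…, the elasticity with respect to p equals the exponent α at every point.
Here the exponent on p is -1.37, so the price elasticity of demand is -1.37.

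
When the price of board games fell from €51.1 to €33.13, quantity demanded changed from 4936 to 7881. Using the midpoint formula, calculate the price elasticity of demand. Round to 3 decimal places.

-1.077

%Δq = (7881 − 4936)/[(4936 + 7881)/2] = 2945/6408.5 ≈ 0.4595.
%ΔP = (33.13 − 51.1)/[(51.1 + 33.13)/2] = -17.97/42.115 ≈ -0.4267.
Arc elasticity E = %Δq/%ΔP ≈ 0.4595/-0.4267 ≈ -1.077.
|E| > 1: demand is elastic over this range.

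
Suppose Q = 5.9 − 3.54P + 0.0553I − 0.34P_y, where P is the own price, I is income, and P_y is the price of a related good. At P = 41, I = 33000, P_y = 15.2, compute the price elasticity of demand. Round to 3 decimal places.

First evaluate Q: 5.9 − 3.54(41) + 0.0553(33000) − 0.34(15.2) = 5.9 − 145.14 + 1824.9 − 5.168 = 1680.492.
∂Q/∂P = −3.54, so E_p = (−3.54)·(41/1680.492) ≈ -0.086.
|E_p| < 1: demand is inelastic.

-0.086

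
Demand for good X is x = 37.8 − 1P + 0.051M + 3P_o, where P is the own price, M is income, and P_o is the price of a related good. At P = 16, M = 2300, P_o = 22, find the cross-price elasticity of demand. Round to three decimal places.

0.322

First evaluate x: 37.8 − 1(16) + 0.051(2300) + 3(22) = 37.8 − 16 + 117.3 + 66 = 205.1.
∂x/∂P_o = +3, so E_xy = 3·(22/205.1) ≈ 0.322.
E_xy > 0: the goods are substitutes.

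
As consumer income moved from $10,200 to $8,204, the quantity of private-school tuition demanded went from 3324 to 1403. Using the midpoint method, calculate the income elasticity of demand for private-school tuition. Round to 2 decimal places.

3.75

%ΔQ = (1403 − 3324)/[(3324+1403)/2] = -1921/2363.5 ≈ -0.8128.
%ΔI = (8,204 − 10,200)/[(10,200+8,204)/2] = -1996/9202 ≈ -0.2169.
E_I = %ΔQ/%ΔI ≈ 3.75.
E_I > 1: normal good (luxury).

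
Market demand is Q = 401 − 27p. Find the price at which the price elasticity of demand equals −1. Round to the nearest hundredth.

7.43

For linear demand Q = a − bp, E = −bp/(a − bp). |E| = 1 ⇒ bp = a − bp ⇒ p = a/(2b).
p = 401/(2·27) ≈ 7.43.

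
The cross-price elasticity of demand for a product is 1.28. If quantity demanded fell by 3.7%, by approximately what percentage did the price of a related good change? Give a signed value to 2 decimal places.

%ΔQ ≈ E × %ΔP_y ⇒ %ΔP_y = %ΔQ / E = (-3.7%)/(1.28) ≈ -2.89%.

-2.89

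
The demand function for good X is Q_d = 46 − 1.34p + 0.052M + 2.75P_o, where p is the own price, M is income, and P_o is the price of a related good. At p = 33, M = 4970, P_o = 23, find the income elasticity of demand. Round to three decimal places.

Substituting, Q_d = 46 − 1.34(33) + 0.052(4970) + 2.75(23) = 46 − 44.22 + 258.44 + 63.25 = 323.47.
∂Q_d/∂M = +0.052, so E_I = 0.052·(4970/323.47) ≈ 0.799.
E_I ∈ (0,1): normal good (necessity).

0.799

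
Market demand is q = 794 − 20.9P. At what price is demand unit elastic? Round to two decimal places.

19.00

For linear demand q = a − bP, E = −bP/(a − bP). |E| = 1 ⇒ bP = a − bP ⇒ P = a/(2b).
P = 794/(2·20.9) ≈ 19.00.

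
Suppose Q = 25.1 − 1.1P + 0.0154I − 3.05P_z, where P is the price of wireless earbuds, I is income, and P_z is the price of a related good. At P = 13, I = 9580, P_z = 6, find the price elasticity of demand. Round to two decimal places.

-0.10

Evaluating quantity at (P, I, P_z) gives Q = 25.1 − 1.1(13) + 0.0154(9580) − 3.05(6) = 25.1 − 14.3 + 147.532 − 18.3 = 140.032.
∂Q/∂P = −1.1, so E_p = (−1.1)·(13/140.032) ≈ -0.10.
|E_p| < 1: demand is inelastic.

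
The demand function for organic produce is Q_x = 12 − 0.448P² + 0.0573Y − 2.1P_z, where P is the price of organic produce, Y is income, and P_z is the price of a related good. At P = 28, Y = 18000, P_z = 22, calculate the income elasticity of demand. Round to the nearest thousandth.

Substituting, Q_x = 12 − 0.448(28)² + 0.0573(18000) − 2.1(22) = 12 − 351.232 + 1031.4 − 46.2 = 645.968.
∂Q_x/∂Y = +0.0573, so E_I = 0.0573·(18000/645.968) ≈ 1.597.
E_I > 1: normal good (luxury).

1.597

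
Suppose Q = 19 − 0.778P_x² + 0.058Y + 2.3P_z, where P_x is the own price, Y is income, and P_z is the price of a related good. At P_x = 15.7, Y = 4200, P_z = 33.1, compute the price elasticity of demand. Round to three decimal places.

-2.610

First evaluate Q: 19 − 0.778(15.7)² + 0.058(4200) + 2.3(33.1) = 19 − 191.7692 + 243.6 + 76.13 = 146.9608.
∂Q/∂P_x = −2·0.778·P_x = -24.4292, so E_p = -24.4292·(15.7/146.9608) ≈ -2.610.
|E_p| > 1: demand is elastic.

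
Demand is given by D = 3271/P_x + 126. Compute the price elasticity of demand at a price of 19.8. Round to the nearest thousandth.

At P_x = 19.8, D = 291.202.
dD/dP_x = −3271/P_x² = −8.3435.
Point elasticity E = (dD/dP_x)·(P_x/D) = -8.3435 × 19.8/291.202 ≈ -0.567.
|E| < 1, so demand is inelastic at this price.

-0.567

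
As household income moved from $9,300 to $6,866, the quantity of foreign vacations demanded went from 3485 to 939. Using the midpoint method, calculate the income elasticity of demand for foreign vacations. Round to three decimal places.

%ΔQ = (939 − 3485)/[(3485+939)/2] = -2546/2212 ≈ -1.1510.
%ΔM = (6,866 − 9,300)/[(9,300+6,866)/2] = -2434/8083 ≈ -0.3011.
E_I = %ΔQ/%ΔM ≈ 3.822.
E_I > 1: normal good (luxury).

3.822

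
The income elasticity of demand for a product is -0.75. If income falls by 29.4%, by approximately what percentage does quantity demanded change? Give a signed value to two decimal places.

%ΔQ ≈ E × %ΔI = (-0.75) × (-29.4%) = 22.05%.

22.05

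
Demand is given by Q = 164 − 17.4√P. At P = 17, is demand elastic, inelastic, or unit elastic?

inelastic

At P = 17, Q = 92.258.
dQ/dP = −17.4/(2√P) = −17.4/(2·4.1231).
Point elasticity E = (dQ/dP)·(P/Q) = -2.1101 × 17/92.258 ≈ -0.389.
|E| ≈ 0.389 < 1, so demand is inelastic.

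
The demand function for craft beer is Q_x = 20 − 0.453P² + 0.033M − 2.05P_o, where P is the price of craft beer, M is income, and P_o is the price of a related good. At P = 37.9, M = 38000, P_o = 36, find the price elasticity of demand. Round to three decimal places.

Evaluating quantity at (P, M, P_o) gives Q_x = 20 − 0.453(37.9)² + 0.033(38000) − 2.05(36) = 20 − 650.6937 + 1254 − 73.8 = 549.5063.
∂Q_x/∂P = −2·0.453·P = -34.3374, so E_p = -34.3374·(37.9/549.5063) ≈ -2.368.
|E_p| > 1: demand is elastic.

-2.368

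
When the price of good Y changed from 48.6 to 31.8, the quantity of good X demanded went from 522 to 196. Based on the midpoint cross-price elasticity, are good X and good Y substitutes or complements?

substitutes

%ΔQ_x = (196 − 522)/[(522+196)/2] = -326/359 ≈ -0.9081.
%ΔP_y = (31.8 − 48.6)/[(48.6+31.8)/2] ≈ -0.4179.
E_xy = -0.9081/-0.4179 ≈ 2.173.
E_xy > 0, so the goods are substitutes.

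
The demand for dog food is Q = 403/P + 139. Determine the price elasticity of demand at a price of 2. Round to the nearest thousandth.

At P = 2, Q = 340.5.
dQ/dP = −403/P² = −100.75.
Point elasticity E = (dQ/dP)·(P/Q) = -100.75 × 2/340.5 ≈ -0.592.
|E| < 1, so demand is inelastic at this price.

-0.592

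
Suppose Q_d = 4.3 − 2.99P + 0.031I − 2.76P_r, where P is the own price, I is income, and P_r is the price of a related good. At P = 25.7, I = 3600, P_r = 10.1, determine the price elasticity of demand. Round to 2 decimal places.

-6.87

At the given point, Q_d = 4.3 − 2.99(25.7) + 0.031(3600) − 2.76(10.1) = 4.3 − 76.843 + 111.6 − 27.876 = 11.181.
∂Q_d/∂P = −2.99, so E_p = (−2.99)·(25.7/11.181) ≈ -6.87.
|E_p| > 1: demand is elastic.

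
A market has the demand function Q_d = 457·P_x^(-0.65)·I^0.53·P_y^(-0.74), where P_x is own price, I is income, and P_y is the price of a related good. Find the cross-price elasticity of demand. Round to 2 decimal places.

-0.74

For a Cobb–Douglas (constant-elasticity) form Q_d = A·P_y^α·…, the elasticity with respect to P_y equals the exponent α at every point.
Here the exponent on P_y is -0.74, so the cross-price elasticity of demand is -0.74.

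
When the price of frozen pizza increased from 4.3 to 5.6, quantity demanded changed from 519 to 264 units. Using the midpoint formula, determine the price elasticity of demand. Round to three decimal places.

-2.480

%ΔQ = (264 − 519)/[(519 + 264)/2] = -255/391.5 ≈ -0.6513.
%Δp = (5.6 − 4.3)/[(4.3 + 5.6)/2] = 1.3/4.95 ≈ 0.2626.
Arc elasticity E = %ΔQ/%Δp ≈ -0.6513/0.2626 ≈ -2.480.
|E| > 1: demand is elastic over this range.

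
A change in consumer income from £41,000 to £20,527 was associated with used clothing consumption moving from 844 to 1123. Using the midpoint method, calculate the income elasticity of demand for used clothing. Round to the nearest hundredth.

-0.43

%ΔQ = (1123 − 844)/[(844+1123)/2] = 279/983.5 ≈ 0.2837.
%ΔY = (20,527 − 41,000)/[(41,000+20,527)/2] = -20473/30763.5 ≈ -0.6655.
E_I = %ΔQ/%ΔY ≈ -0.43.
E_I < 0: inferior good.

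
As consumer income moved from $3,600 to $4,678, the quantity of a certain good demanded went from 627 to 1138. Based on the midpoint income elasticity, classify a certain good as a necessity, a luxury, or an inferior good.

%ΔQ = (1138 − 627)/[(627+1138)/2] = 511/882.5 ≈ 0.5790.
%ΔM = (4,678 − 3,600)/[(3,600+4,678)/2] = 1078/4139 ≈ 0.2604.
E_I = %ΔQ/%ΔM ≈ 2.223.
E_I > 1: normal good (luxury).

luxury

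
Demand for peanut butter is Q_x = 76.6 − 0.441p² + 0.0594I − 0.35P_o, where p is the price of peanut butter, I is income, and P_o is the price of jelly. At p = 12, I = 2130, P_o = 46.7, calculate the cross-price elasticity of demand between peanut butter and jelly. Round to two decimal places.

At the given point, Q_x = 76.6 − 0.441(12)² + 0.0594(2130) − 0.35(46.7) = 76.6 − 63.504 + 126.522 − 16.345 = 123.273.
∂Q_x/∂P_o = −0.35, so E_xy = -0.35·(46.7/123.273) ≈ -0.13.
E_xy < 0: the goods are complements.

-0.13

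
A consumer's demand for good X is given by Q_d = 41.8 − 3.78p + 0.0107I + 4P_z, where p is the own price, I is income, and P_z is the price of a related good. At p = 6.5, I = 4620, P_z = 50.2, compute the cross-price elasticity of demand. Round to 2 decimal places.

0.75

Q_d = 41.8 − 3.78(6.5) + 0.0107(4620) + 4(50.2) = 41.8 − 24.57 + 49.434 + 200.8 = 267.464.
∂Q_d/∂P_z = +4, so E_xy = 4·(50.2/267.464) ≈ 0.75.
E_xy > 0: the goods are substitutes.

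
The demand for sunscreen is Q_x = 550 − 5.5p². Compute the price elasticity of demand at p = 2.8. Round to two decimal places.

At p = 2.8, Q_x = 506.88.
dQ_x/dp = −2·5.5·p = −30.8.
Point elasticity E = (dQ_x/dp)·(p/Q_x) = -30.8 × 2.8/506.88 ≈ -0.17.
|E| < 1, so demand is inelastic at this price.

-0.17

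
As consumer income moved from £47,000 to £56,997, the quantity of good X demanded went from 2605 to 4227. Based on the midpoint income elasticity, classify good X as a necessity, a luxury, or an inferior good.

luxury

%ΔQ = (4227 − 2605)/[(2605+4227)/2] = 1622/3416 ≈ 0.4748.
%ΔI = (56,997 − 47,000)/[(47,000+56,997)/2] = 9997/51998.5 ≈ 0.1923.
E_I = %ΔQ/%ΔI ≈ 2.470.
E_I > 1: normal good (luxury).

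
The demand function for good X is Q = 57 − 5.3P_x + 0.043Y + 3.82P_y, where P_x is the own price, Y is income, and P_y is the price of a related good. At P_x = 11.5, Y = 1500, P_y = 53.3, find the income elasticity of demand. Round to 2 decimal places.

0.24

First evaluate Q: 57 − 5.3(11.5) + 0.043(1500) + 3.82(53.3) = 57 − 60.95 + 64.5 + 203.606 = 264.156.
∂Q/∂Y = +0.043, so E_I = 0.043·(1500/264.156) ≈ 0.24.
E_I ∈ (0,1): normal good (necessity).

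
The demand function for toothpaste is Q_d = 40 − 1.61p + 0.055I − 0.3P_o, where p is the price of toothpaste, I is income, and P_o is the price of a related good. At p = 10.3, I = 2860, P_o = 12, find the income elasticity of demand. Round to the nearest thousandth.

0.888

First evaluate Q_d: 40 − 1.61(10.3) + 0.055(2860) − 0.3(12) = 40 − 16.583 + 157.3 − 3.6 = 177.117.
∂Q_d/∂I = +0.055, so E_I = 0.055·(2860/177.117) ≈ 0.888.
E_I ∈ (0,1): normal good (necessity).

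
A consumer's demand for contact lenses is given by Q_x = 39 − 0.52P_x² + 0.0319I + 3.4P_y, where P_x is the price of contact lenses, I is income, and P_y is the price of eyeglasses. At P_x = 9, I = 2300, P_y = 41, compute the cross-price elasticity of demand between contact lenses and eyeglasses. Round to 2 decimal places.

Evaluating quantity at (P_x, I, P_y) gives Q_x = 39 − 0.52(9)² + 0.0319(2300) + 3.4(41) = 39 − 42.12 + 73.37 + 139.4 = 209.65.
∂Q_x/∂P_y = +3.4, so E_xy = 3.4·(41/209.65) ≈ 0.66.
E_xy > 0: the goods are substitutes.

0.66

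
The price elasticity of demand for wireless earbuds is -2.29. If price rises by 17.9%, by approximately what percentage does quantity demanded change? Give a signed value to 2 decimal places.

%ΔQ ≈ E × %ΔP = (-2.29) × (17.9%) ≈ -40.99%.

-40.99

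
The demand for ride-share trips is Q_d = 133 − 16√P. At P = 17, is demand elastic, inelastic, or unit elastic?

At P = 17, Q_d = 67.0303.
dQ_d/dP = −16/(2√P) = −16/(2·4.1231).
Point elasticity E = (dQ_d/dP)·(P/Q_d) = -1.9403 × 17/67.0303 ≈ -0.492.
|E| ≈ 0.492 < 1, so demand is inelastic.

inelastic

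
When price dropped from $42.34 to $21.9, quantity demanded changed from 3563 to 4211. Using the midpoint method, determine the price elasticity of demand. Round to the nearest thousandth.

-0.262

%ΔQ = (4211 − 3563)/[(3563 + 4211)/2] = 648/3887 ≈ 0.1667.
%ΔP = (21.9 − 42.34)/[(42.34 + 21.9)/2] = -20.44/32.12 ≈ -0.6364.
Arc elasticity E = %ΔQ/%ΔP ≈ 0.1667/-0.6364 ≈ -0.262.
|E| < 1: demand is inelastic over this range.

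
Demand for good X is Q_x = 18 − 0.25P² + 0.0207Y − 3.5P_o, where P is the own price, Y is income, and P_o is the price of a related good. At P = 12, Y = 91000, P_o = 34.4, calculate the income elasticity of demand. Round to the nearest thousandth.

1.079

First evaluate Q_x: 18 − 0.25(12)² + 0.0207(91000) − 3.5(34.4) = 18 − 36 + 1883.7 − 120.4 = 1745.3.
∂Q_x/∂Y = +0.0207, so E_I = 0.0207·(91000/1745.3) ≈ 1.079.
E_I > 1: normal good (luxury).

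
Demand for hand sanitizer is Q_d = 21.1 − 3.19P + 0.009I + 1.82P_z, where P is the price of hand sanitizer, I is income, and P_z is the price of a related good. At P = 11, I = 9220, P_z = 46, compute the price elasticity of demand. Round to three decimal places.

Substituting, Q_d = 21.1 − 3.19(11) + 0.009(9220) + 1.82(46) = 21.1 − 35.09 + 82.98 + 83.72 = 152.71.
∂Q_d/∂P = −3.19, so E_p = (−3.19)·(11/152.71) ≈ -0.230.
|E_p| < 1: demand is inelastic.

-0.230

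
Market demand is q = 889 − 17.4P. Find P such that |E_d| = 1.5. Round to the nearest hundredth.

30.66

Set −bP/(a − bP) = −1.5 ⇒ bP = 1.5(a − bP) ⇒ bP(1+1.5) = 1.5·a.
P = 1.5·889/(17.4·2.5) ≈ 30.66.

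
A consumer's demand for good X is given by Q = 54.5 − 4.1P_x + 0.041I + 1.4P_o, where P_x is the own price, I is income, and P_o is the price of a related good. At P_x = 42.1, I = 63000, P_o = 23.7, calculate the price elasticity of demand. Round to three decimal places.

-0.069

Evaluating quantity at (P_x, I, P_o) gives Q = 54.5 − 4.1(42.1) + 0.041(63000) + 1.4(23.7) = 54.5 − 172.61 + 2583 + 33.18 = 2498.07.
∂Q/∂P_x = −4.1, so E_p = (−4.1)·(42.1/2498.07) ≈ -0.069.
|E_p| < 1: demand is inelastic.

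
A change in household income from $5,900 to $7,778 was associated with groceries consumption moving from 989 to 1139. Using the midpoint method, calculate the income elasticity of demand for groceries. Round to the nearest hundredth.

%ΔQ = (1139 − 989)/[(989+1139)/2] = 150/1064 ≈ 0.1410.
%ΔI = (7,778 − 5,900)/[(5,900+7,778)/2] = 1878/6839 ≈ 0.2746.
E_I = %ΔQ/%ΔI ≈ 0.51.
E_I ∈ (0,1): normal good (necessity).

0.51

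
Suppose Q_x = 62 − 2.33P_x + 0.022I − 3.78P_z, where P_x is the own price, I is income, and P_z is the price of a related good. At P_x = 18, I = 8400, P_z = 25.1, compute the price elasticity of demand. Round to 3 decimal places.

-0.381

Evaluating quantity at (P_x, I, P_z) gives Q_x = 62 − 2.33(18) + 0.022(8400) − 3.78(25.1) = 62 − 41.94 + 184.8 − 94.878 = 109.982.
∂Q_x/∂P_x = −2.33, so E_p = (−2.33)·(18/109.982) ≈ -0.381.
|E_p| < 1: demand is inelastic.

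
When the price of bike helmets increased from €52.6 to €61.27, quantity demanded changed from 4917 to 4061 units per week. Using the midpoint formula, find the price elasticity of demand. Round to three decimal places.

%ΔQ = (4061 − 4917)/[(4917 + 4061)/2] = -856/4489 ≈ -0.1907.
%ΔP = (61.27 − 52.6)/[(52.6 + 61.27)/2] = 8.67/56.935 ≈ 0.1523.
Arc elasticity E = %ΔQ/%ΔP ≈ -0.1907/0.1523 ≈ -1.252.
|E| > 1: demand is elastic over this range.

-1.252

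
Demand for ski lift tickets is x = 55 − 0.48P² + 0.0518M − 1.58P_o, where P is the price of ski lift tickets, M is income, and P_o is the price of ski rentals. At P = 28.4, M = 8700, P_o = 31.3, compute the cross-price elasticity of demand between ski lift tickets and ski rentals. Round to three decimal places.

-0.716

Substituting, x = 55 − 0.48(28.4)² + 0.0518(8700) − 1.58(31.3) = 55 − 387.1488 + 450.66 − 49.454 = 69.0572.
∂x/∂P_o = −1.58, so E_xy = -1.58·(31.3/69.0572) ≈ -0.716.
E_xy < 0: the goods are complements.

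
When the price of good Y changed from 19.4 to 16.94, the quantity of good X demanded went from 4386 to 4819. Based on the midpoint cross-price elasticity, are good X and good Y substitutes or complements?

%ΔQ_x = (4819 − 4386)/[(4386+4819)/2] = 433/4602.5 ≈ 0.0941.
%ΔP_y = (16.94 − 19.4)/[(19.4+16.94)/2] ≈ -0.1354.
E_xy = 0.0941/-0.1354 ≈ -0.695.
E_xy < 0, so the goods are complements.

complements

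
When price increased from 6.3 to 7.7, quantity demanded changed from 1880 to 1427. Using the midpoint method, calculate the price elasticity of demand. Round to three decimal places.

%ΔQ = (1427 − 1880)/[(1880 + 1427)/2] = -453/1653.5 ≈ -0.2740.
%Δp = (7.7 − 6.3)/[(6.3 + 7.7)/2] = 1.4/7 ≈ 0.2000.
Arc elasticity E = %ΔQ/%Δp ≈ -0.2740/0.2000 ≈ -1.370.
|E| > 1: demand is elastic over this range.

-1.370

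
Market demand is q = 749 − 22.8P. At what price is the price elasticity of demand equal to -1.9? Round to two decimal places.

21.52

Set −bP/(a − bP) = −1.9 ⇒ bP = 1.9(a − bP) ⇒ bP(1+1.9) = 1.9·a.
P = 1.9·749/(22.8·2.9) ≈ 21.52.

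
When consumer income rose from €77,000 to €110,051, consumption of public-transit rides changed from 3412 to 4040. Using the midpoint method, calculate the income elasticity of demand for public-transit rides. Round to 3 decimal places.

0.477

%ΔQ = (4040 − 3412)/[(3412+4040)/2] = 628/3726 ≈ 0.1685.
%ΔM = (110,051 − 77,000)/[(77,000+110,051)/2] = 33051/93525.5 ≈ 0.3534.
E_I = %ΔQ/%ΔM ≈ 0.477.
E_I ∈ (0,1): normal good (necessity).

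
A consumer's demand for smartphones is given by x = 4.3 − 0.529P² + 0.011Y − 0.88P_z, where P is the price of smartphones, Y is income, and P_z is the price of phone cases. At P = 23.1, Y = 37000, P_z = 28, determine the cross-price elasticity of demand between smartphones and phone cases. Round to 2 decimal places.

At the given point, x = 4.3 − 0.529(23.1)² + 0.011(37000) − 0.88(28) = 4.3 − 282.2797 + 407 − 24.64 = 104.3803.
∂x/∂P_z = −0.88, so E_xy = -0.88·(28/104.3803) ≈ -0.24.
E_xy < 0: the goods are complements.

-0.24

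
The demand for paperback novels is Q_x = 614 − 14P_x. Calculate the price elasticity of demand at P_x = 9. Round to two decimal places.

At P_x = 9, Q_x = 488.
dQ_x/dP_x = −14.
Point elasticity E = (dQ_x/dP_x)·(P_x/Q_x) = -14 × 9/488 ≈ -0.26.
|E| < 1, so demand is inelastic at this price.

-0.26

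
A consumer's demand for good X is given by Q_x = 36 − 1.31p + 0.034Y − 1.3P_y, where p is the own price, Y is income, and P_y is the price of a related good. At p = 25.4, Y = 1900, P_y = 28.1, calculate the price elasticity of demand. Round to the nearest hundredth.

-1.08

Substituting, Q_x = 36 − 1.31(25.4) + 0.034(1900) − 1.3(28.1) = 36 − 33.274 + 64.6 − 36.53 = 30.796.
∂Q_x/∂p = −1.31, so E_p = (−1.31)·(25.4/30.796) ≈ -1.08.
|E_p| > 1: demand is elastic.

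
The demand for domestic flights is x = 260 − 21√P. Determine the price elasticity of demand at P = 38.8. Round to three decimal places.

-0.506

At P = 38.8, x = 129.1917.
dx/dP = −21/(2√P) = −21/(2·6.229).
Point elasticity E = (dx/dP)·(P/x) = -1.6857 × 38.8/129.1917 ≈ -0.506.
|E| < 1, so demand is inelastic at this price.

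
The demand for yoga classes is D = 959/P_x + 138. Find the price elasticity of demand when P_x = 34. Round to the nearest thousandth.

At P_x = 34, D = 166.2059.
dD/dP_x = −959/P_x² = −0.8296.
Point elasticity E = (dD/dP_x)·(P_x/D) = -0.8296 × 34/166.2059 ≈ -0.170.
|E| < 1, so demand is inelastic at this price.

-0.170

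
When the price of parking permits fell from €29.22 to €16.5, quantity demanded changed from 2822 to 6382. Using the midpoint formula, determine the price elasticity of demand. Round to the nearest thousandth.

%Δq = (6382 − 2822)/[(2822 + 6382)/2] = 3560/4602 ≈ 0.7736.
%Δp = (16.5 − 29.22)/[(29.22 + 16.5)/2] = -12.72/22.86 ≈ -0.5564.
Arc elasticity E = %Δq/%Δp ≈ 0.7736/-0.5564 ≈ -1.390.
|E| > 1: demand is elastic over this range.

-1.390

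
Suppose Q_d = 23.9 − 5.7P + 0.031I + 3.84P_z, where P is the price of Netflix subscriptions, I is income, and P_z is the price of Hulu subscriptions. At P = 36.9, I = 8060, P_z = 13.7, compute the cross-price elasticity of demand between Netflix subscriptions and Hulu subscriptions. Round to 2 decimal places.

Evaluating quantity at (P, I, P_z) gives Q_d = 23.9 − 5.7(36.9) + 0.031(8060) + 3.84(13.7) = 23.9 − 210.33 + 249.86 + 52.608 = 116.038.
∂Q_d/∂P_z = +3.84, so E_xy = 3.84·(13.7/116.038) ≈ 0.45.
E_xy > 0: the goods are substitutes.

0.45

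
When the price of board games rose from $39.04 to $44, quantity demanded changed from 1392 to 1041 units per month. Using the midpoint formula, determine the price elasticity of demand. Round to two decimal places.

%ΔQ = (1041 − 1392)/[(1392 + 1041)/2] = -351/1216.5 ≈ -0.2885.
%Δp = (44 − 39.04)/[(39.04 + 44)/2] = 4.96/41.52 ≈ 0.1195.
Arc elasticity E = %ΔQ/%Δp ≈ -0.2885/0.1195 ≈ -2.42.
|E| > 1: demand is elastic over this range.

-2.42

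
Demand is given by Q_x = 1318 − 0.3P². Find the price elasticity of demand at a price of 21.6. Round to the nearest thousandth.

-0.238

At P = 21.6, Q_x = 1178.032.
dQ_x/dP = −2·0.3·P = −12.96.
Point elasticity E = (dQ_x/dP)·(P/Q_x) = -12.96 × 21.6/1178.032 ≈ -0.238.
|E| < 1, so demand is inelastic at this price.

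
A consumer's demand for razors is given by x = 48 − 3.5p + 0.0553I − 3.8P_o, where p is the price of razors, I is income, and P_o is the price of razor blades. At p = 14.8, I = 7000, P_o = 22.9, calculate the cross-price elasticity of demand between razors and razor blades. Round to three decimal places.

-0.294

First evaluate x: 48 − 3.5(14.8) + 0.0553(7000) − 3.8(22.9) = 48 − 51.8 + 387.1 − 87.02 = 296.28.
∂x/∂P_o = −3.8, so E_xy = -3.8·(22.9/296.28) ≈ -0.294.
E_xy < 0: the goods are complements.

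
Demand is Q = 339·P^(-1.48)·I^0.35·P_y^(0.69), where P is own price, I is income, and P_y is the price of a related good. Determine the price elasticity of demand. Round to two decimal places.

For a Cobb–Douglas (constant-elasticity) form Q = A·P^α·…, the elasticity with respect to P equals the exponent α at every point.
Here the exponent on P is -1.48, so the price elasticity of demand is -1.48.

-1.48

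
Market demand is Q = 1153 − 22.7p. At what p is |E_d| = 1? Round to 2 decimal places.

For linear demand Q = a − bp, E = −bp/(a − bp). |E| = 1 ⇒ bp = a − bp ⇒ p = a/(2b).
p = 1153/(2·22.7) ≈ 25.40.

25.40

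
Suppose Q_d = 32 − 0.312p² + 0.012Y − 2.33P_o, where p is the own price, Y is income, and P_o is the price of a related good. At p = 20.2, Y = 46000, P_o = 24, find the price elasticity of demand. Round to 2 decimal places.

Evaluating quantity at (p, Y, P_o) gives Q_d = 32 − 0.312(20.2)² + 0.012(46000) − 2.33(24) = 32 − 127.3085 + 552 − 55.92 = 400.7715.
∂Q_d/∂p = −2·0.312·p = -12.6048, so E_p = -12.6048·(20.2/400.7715) ≈ -0.64.
|E_p| < 1: demand is inelastic.

-0.64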